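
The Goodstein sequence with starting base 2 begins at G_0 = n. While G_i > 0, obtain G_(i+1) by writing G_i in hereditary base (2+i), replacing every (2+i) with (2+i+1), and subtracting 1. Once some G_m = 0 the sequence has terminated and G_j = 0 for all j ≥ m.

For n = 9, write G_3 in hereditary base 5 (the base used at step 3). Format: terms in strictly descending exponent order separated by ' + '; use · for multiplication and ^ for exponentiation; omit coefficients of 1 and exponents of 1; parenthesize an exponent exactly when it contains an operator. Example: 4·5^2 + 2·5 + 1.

3·5^5 + 3·5^3 + 3·5^2 + 3·5 + 2

[0] 9 ≡ 2^(2 + 1) + 1 (base 2). Lift 3: 82. −1: 81.
[1] 81 ≡ 3^(3 + 1) (base 3). Lift 4: 1024. −1: 1023.
[2] 1023 ≡ 3·4^4 + 3·4^3 + 3·4^2 + 3·4 + 3 (base 4). Lift 5: 9843. −1: 9842.
[3] 9842 ≡ 3·5^5 + 3·5^3 + 3·5^2 + 3·5 + 2 (base 5). Lift 6: 140744. −1: 140743.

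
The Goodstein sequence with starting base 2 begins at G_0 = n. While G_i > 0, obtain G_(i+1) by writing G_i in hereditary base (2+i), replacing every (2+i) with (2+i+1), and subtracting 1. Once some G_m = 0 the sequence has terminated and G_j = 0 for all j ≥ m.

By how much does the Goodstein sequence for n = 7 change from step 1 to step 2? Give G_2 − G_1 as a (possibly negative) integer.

229

(0) 7|_2 = 2^2 + 2 + 1 ↦ 3^3 + 3 + 1|_3 = 31 ⇒ 30
(1) 30|_3 = 3^3 + 3 ↦ 4^4 + 4|_4 = 260 ⇒ 259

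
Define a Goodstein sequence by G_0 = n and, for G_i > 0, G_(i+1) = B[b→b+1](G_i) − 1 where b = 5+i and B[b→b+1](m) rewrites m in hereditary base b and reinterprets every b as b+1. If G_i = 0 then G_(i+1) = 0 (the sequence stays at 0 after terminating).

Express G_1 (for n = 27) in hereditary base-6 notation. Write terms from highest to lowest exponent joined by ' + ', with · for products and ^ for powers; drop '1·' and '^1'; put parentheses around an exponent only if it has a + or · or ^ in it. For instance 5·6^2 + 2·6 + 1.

6^2 + 1

step 0: 27 = 5^2 + 2; sub 6 for 5: 6^2 + 2; = 38; G_1 = 38−1 = 37
step 1: 37 = 6^2 + 1; sub 7 for 6: 7^2 + 1; = 50; G_2 = 50−1 = 49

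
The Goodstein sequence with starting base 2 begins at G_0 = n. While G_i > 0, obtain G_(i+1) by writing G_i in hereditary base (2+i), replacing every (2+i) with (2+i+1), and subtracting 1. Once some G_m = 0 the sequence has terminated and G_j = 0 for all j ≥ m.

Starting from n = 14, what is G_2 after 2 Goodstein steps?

1281

i=0: 14 = 2^(2 + 1) + 2^2 + 2 (b=2); 2→3: 3^(3 + 1) + 3^3 + 3 = 111; 111−1 = 110
i=1: 110 = 3^(3 + 1) + 3^3 + 2 (b=3); 3→4: 4^(4 + 1) + 4^4 + 2 = 1282; 1282−1 = 1281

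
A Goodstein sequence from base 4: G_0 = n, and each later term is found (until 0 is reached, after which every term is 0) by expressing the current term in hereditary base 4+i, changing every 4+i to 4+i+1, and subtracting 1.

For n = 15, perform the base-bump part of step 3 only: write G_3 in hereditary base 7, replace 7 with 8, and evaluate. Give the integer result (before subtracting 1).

24

[0] 15 ≡ 3·4 + 3 (base 4). Lift 5: 18. −1: 17.
[1] 17 ≡ 3·5 + 2 (base 5). Lift 6: 20. −1: 19.
[2] 19 ≡ 3·6 + 1 (base 6). Lift 7: 22. −1: 21.
[3] 21 ≡ 3·7 (base 7). Lift 8: 24. −1: 23.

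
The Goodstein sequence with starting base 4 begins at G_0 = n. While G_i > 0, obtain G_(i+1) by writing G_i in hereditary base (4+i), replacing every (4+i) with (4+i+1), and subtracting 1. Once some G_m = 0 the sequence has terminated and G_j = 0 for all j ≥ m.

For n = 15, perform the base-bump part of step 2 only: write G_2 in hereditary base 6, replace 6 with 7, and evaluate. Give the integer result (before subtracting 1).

G_0 = 15. HB_4(15) = 3·4 + 3. Bump = 18. G_1 = 17.
G_1 = 17. HB_5(17) = 3·5 + 2. Bump = 20. G_2 = 19.
G_2 = 19. HB_6(19) = 3·6 + 1. Bump = 22. G_3 = 21.

22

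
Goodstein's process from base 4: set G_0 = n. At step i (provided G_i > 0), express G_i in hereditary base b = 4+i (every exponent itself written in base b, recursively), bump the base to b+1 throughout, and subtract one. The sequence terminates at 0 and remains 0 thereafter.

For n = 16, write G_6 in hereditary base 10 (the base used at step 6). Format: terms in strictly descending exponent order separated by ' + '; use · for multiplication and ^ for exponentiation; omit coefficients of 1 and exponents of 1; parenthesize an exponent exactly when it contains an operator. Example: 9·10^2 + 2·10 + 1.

G_0 = 16. HB_4(16) = 4^2. Bump = 25. G_1 = 24.
G_1 = 24. HB_5(24) = 4·5 + 4. Bump = 28. G_2 = 27.
G_2 = 27. HB_6(27) = 4·6 + 3. Bump = 31. G_3 = 30.
G_3 = 30. HB_7(30) = 4·7 + 2. Bump = 34. G_4 = 33.
G_4 = 33. HB_8(33) = 4·8 + 1. Bump = 37. G_5 = 36.
G_5 = 36. HB_9(36) = 4·9. Bump = 40. G_6 = 39.
G_6 = 39. HB_10(39) = 3·10 + 9. Bump = 42. G_7 = 41.

3·10 + 9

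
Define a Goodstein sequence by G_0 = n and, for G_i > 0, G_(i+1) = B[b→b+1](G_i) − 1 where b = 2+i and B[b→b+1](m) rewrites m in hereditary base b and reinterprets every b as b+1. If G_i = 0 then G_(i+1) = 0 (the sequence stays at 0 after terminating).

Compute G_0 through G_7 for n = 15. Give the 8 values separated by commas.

[0] 15 ≡ 2^(2 + 1) + 2^2 + 2 + 1 (base 2). Lift 3: 112. −1: 111.
[1] 111 ≡ 3^(3 + 1) + 3^3 + 3 (base 3). Lift 4: 1284. −1: 1283.
[2] 1283 ≡ 4^(4 + 1) + 4^4 + 3 (base 4). Lift 5: 18753. −1: 18752.
[3] 18752 ≡ 5^(5 + 1) + 5^5 + 2 (base 5). Lift 6: 326594. −1: 326593.
[4] 326593 ≡ 6^(6 + 1) + 6^6 + 1 (base 6). Lift 7: 6588345. −1: 6588344.
[5] 6588344 ≡ 7^(7 + 1) + 7^7 (base 7). Lift 8: 150994944. −1: 150994943.
[6] 150994943 ≡ 8^(8 + 1) + 7·8^7 + 7·8^6 + 7·8^5 + 7·8^4 + 7·8^3 + 7·8^2 + 7·8 + 7 (base 8). Lift 9: 3524450281. −1: 3524450280.

15, 111, 1283, 18752, 326593, 6588344, 150994943, 3524450280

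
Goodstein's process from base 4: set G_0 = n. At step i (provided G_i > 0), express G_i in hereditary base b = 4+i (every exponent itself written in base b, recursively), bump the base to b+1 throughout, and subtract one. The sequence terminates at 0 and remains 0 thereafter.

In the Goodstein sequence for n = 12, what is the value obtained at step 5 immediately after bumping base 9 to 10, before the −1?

(0) 12|_4 = 3·4 ↦ 3·5|_5 = 15 ⇒ 14
(1) 14|_5 = 2·5 + 4 ↦ 2·6 + 4|_6 = 16 ⇒ 15
(2) 15|_6 = 2·6 + 3 ↦ 2·7 + 3|_7 = 17 ⇒ 16
(3) 16|_7 = 2·7 + 2 ↦ 2·8 + 2|_8 = 18 ⇒ 17
(4) 17|_8 = 2·8 + 1 ↦ 2·9 + 1|_9 = 19 ⇒ 18
(5) 18|_9 = 2·9 ↦ 2·10|_10 = 20 ⇒ 19

20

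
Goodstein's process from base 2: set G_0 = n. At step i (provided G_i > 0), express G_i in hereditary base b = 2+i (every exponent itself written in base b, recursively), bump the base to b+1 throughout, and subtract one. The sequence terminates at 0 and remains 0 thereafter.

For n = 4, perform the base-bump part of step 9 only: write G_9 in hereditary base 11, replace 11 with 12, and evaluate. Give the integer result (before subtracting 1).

300

G_0=4  [base 2] 2^2  →[2↦3]→  3^3 = 27  −1 ⇒ G_1=26
G_1=26  [base 3] 2·3^2 + 2·3 + 2  →[3↦4]→  2·4^2 + 2·4 + 2 = 42  −1 ⇒ G_2=41
G_2=41  [base 4] 2·4^2 + 2·4 + 1  →[4↦5]→  2·5^2 + 2·5 + 1 = 61  −1 ⇒ G_3=60
G_3=60  [base 5] 2·5^2 + 2·5  →[5↦6]→  2·6^2 + 2·6 = 84  −1 ⇒ G_4=83
G_4=83  [base 6] 2·6^2 + 6 + 5  →[6↦7]→  2·7^2 + 7 + 5 = 110  −1 ⇒ G_5=109
G_5=109  [base 7] 2·7^2 + 7 + 4  →[7↦8]→  2·8^2 + 8 + 4 = 140  −1 ⇒ G_6=139
G_6=139  [base 8] 2·8^2 + 8 + 3  →[8↦9]→  2·9^2 + 9 + 3 = 174  −1 ⇒ G_7=173
G_7=173  [base 9] 2·9^2 + 9 + 2  →[9↦10]→  2·10^2 + 10 + 2 = 212  −1 ⇒ G_8=211
G_8=211  [base 10] 2·10^2 + 10 + 1  →[10↦11]→  2·11^2 + 11 + 1 = 254  −1 ⇒ G_9=253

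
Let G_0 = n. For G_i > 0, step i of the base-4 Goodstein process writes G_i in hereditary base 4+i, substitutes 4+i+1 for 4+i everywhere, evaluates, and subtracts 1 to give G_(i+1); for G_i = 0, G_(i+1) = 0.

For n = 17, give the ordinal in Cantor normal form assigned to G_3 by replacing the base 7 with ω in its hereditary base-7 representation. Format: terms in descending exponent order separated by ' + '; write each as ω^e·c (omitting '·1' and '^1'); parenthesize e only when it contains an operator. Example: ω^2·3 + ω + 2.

i=0: 17 = 4^2 + 1 (b=4); 4→5: 5^2 + 1 = 26; 26−1 = 25
i=1: 25 = 5^2 (b=5); 5→6: 6^2 = 36; 36−1 = 35
i=2: 35 = 5·6 + 5 (b=6); 6→7: 5·7 + 5 = 40; 40−1 = 39
i=3: 39 = 5·7 + 4 (b=7); 7→8: 5·8 + 4 = 44; 44−1 = 43

ω·5 + 4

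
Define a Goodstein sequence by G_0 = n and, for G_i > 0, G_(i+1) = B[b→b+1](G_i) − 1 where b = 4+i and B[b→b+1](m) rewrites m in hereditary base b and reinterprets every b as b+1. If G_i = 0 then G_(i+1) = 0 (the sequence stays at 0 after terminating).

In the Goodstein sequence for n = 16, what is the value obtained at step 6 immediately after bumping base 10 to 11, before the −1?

42

G_0=16  [base 4] 4^2  →[4↦5]→  5^2 = 25  −1 ⇒ G_1=24
G_1=24  [base 5] 4·5 + 4  →[5↦6]→  4·6 + 4 = 28  −1 ⇒ G_2=27
G_2=27  [base 6] 4·6 + 3  →[6↦7]→  4·7 + 3 = 31  −1 ⇒ G_3=30
G_3=30  [base 7] 4·7 + 2  →[7↦8]→  4·8 + 2 = 34  −1 ⇒ G_4=33
G_4=33  [base 8] 4·8 + 1  →[8↦9]→  4·9 + 1 = 37  −1 ⇒ G_5=36
G_5=36  [base 9] 4·9  →[9↦10]→  4·10 = 40  −1 ⇒ G_6=39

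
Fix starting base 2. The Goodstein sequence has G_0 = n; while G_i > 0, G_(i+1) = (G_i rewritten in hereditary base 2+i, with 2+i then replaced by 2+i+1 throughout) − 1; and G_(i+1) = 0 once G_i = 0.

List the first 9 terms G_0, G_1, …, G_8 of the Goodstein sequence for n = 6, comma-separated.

i=0: 6 = 2^2 + 2 (b=2); 2→3: 3^3 + 3 = 30; 30−1 = 29
i=1: 29 = 3^3 + 2 (b=3); 3→4: 4^4 + 2 = 258; 258−1 = 257
i=2: 257 = 4^4 + 1 (b=4); 4→5: 5^5 + 1 = 3126; 3126−1 = 3125
i=3: 3125 = 5^5 (b=5); 5→6: 6^6 = 46656; 46656−1 = 46655
i=4: 46655 = 5·6^5 + 5·6^4 + 5·6^3 + 5·6^2 + 5·6 + 5 (b=6); 6→7: 5·7^5 + 5·7^4 + 5·7^3 + 5·7^2 + 5·7 + 5 = 98040; 98040−1 = 98039
i=5: 98039 = 5·7^5 + 5·7^4 + 5·7^3 + 5·7^2 + 5·7 + 4 (b=7); 7→8: 5·8^5 + 5·8^4 + 5·8^3 + 5·8^2 + 5·8 + 4 = 187244; 187244−1 = 187243
i=6: 187243 = 5·8^5 + 5·8^4 + 5·8^3 + 5·8^2 + 5·8 + 3 (b=8); 8→9: 5·9^5 + 5·9^4 + 5·9^3 + 5·9^2 + 5·9 + 3 = 332148; 332148−1 = 332147
i=7: 332147 = 5·9^5 + 5·9^4 + 5·9^3 + 5·9^2 + 5·9 + 2 (b=9); 9→10: 5·10^5 + 5·10^4 + 5·10^3 + 5·10^2 + 5·10 + 2 = 555552; 555552−1 = 555551

6, 29, 257, 3125, 46655, 98039, 187243, 332147, 555551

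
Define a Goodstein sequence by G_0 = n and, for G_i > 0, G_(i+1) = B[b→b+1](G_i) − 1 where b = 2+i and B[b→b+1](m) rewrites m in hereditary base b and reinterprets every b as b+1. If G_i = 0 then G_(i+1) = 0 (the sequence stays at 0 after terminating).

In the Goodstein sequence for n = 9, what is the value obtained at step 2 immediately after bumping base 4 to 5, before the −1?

i=0: 9 = 2^(2 + 1) + 1 (b=2); 2→3: 3^(3 + 1) + 1 = 82; 82−1 = 81
i=1: 81 = 3^(3 + 1) (b=3); 3→4: 4^(4 + 1) = 1024; 1024−1 = 1023
i=2: 1023 = 3·4^4 + 3·4^3 + 3·4^2 + 3·4 + 3 (b=4); 4→5: 3·5^5 + 3·5^3 + 3·5^2 + 3·5 + 3 = 9843; 9843−1 = 9842

9843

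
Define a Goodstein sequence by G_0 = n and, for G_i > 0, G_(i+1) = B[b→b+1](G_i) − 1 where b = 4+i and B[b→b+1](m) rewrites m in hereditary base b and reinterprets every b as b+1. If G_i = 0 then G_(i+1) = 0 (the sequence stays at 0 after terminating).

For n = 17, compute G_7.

55

base 4: 17 = 4^2 + 1; at 5: 5^2 + 1 = 26; next = 25
base 5: 25 = 5^2; at 6: 6^2 = 36; next = 35
base 6: 35 = 5·6 + 5; at 7: 5·7 + 5 = 40; next = 39
base 7: 39 = 5·7 + 4; at 8: 5·8 + 4 = 44; next = 43
base 8: 43 = 5·8 + 3; at 9: 5·9 + 3 = 48; next = 47
base 9: 47 = 5·9 + 2; at 10: 5·10 + 2 = 52; next = 51
base 10: 51 = 5·10 + 1; at 11: 5·11 + 1 = 56; next = 55
base 11: 55 = 5·11; at 12: 5·12 = 60; next = 59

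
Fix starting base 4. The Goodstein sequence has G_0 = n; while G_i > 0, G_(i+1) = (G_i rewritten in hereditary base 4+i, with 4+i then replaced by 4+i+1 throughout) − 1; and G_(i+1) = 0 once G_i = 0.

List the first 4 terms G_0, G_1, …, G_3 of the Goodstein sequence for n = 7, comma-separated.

base 4: 7 = 4 + 3; at 5: 5 + 3 = 8; next = 7
base 5: 7 = 5 + 2; at 6: 6 + 2 = 8; next = 7
base 6: 7 = 6 + 1; at 7: 7 + 1 = 8; next = 7

7, 7, 7, 7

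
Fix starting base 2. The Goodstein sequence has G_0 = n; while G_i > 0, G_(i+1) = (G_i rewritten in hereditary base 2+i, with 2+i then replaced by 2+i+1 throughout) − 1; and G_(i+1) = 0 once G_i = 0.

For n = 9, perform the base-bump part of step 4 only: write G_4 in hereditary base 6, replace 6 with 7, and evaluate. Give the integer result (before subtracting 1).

(0) 9|_2 = 2^(2 + 1) + 1 ↦ 3^(3 + 1) + 1|_3 = 82 ⇒ 81
(1) 81|_3 = 3^(3 + 1) ↦ 4^(4 + 1)|_4 = 1024 ⇒ 1023
(2) 1023|_4 = 3·4^4 + 3·4^3 + 3·4^2 + 3·4 + 3 ↦ 3·5^5 + 3·5^3 + 3·5^2 + 3·5 + 3|_5 = 9843 ⇒ 9842
(3) 9842|_5 = 3·5^5 + 3·5^3 + 3·5^2 + 3·5 + 2 ↦ 3·6^6 + 3·6^3 + 3·6^2 + 3·6 + 2|_6 = 140744 ⇒ 140743
(4) 140743|_6 = 3·6^6 + 3·6^3 + 3·6^2 + 3·6 + 1 ↦ 3·7^7 + 3·7^3 + 3·7^2 + 3·7 + 1|_7 = 2471827 ⇒ 2471826

2471827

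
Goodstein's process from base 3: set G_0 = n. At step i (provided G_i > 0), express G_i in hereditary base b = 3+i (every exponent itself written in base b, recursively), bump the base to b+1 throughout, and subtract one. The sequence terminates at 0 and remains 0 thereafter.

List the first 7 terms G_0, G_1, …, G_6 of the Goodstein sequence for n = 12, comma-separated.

G_0 = 12. HB_3(12) = 3^2 + 3. Bump = 20. G_1 = 19.
G_1 = 19. HB_4(19) = 4^2 + 3. Bump = 28. G_2 = 27.
G_2 = 27. HB_5(27) = 5^2 + 2. Bump = 38. G_3 = 37.
G_3 = 37. HB_6(37) = 6^2 + 1. Bump = 50. G_4 = 49.
G_4 = 49. HB_7(49) = 7^2. Bump = 64. G_5 = 63.
G_5 = 63. HB_8(63) = 7·8 + 7. Bump = 70. G_6 = 69.

12, 19, 27, 37, 49, 63, 69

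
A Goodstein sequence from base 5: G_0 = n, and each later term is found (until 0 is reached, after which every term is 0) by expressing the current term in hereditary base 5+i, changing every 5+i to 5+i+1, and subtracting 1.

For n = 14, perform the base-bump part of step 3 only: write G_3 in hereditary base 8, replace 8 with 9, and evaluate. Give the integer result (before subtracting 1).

19

base 5: 14 = 2·5 + 4; at 6: 2·6 + 4 = 16; next = 15
base 6: 15 = 2·6 + 3; at 7: 2·7 + 3 = 17; next = 16
base 7: 16 = 2·7 + 2; at 8: 2·8 + 2 = 18; next = 17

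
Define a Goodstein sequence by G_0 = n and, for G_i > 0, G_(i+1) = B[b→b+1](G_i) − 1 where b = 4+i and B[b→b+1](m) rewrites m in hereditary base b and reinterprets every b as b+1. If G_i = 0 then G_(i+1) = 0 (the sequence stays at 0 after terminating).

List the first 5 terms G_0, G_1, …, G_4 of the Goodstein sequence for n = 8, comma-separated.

8, 9, 9, 9, 9

base 4: 8 = 2·4; at 5: 2·5 = 10; next = 9
base 5: 9 = 5 + 4; at 6: 6 + 4 = 10; next = 9
base 6: 9 = 6 + 3; at 7: 7 + 3 = 10; next = 9
base 7: 9 = 7 + 2; at 8: 8 + 2 = 10; next = 9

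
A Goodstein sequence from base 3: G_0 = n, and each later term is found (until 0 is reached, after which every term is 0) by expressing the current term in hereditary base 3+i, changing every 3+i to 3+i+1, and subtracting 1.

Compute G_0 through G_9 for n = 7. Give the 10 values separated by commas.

7, 8, 9, 9, 9, 9, 9, 9, 8, 7

[0] 7 ≡ 2·3 + 1 (base 3). Lift 4: 9. −1: 8.
[1] 8 ≡ 2·4 (base 4). Lift 5: 10. −1: 9.
[2] 9 ≡ 5 + 4 (base 5). Lift 6: 10. −1: 9.
[3] 9 ≡ 6 + 3 (base 6). Lift 7: 10. −1: 9.
[4] 9 ≡ 7 + 2 (base 7). Lift 8: 10. −1: 9.
[5] 9 ≡ 8 + 1 (base 8). Lift 9: 10. −1: 9.
[6] 9 ≡ 9 (base 9). Lift 10: 10. −1: 9.
[7] 9 ≡ 9 (base 10). Lift 11: 9. −1: 8.
[8] 8 ≡ 8 (base 11). Lift 12: 8. −1: 7.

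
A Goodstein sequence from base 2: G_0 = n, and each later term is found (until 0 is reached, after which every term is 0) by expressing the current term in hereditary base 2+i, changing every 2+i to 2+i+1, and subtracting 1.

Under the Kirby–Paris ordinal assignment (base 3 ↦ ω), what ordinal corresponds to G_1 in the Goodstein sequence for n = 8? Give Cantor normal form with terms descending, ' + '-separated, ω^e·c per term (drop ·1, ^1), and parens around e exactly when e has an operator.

G_0=8  [base 2] 2^(2 + 1)  →[2↦3]→  3^(3 + 1) = 81  −1 ⇒ G_1=80
G_1=80  [base 3] 2·3^3 + 2·3^2 + 2·3 + 2  →[3↦4]→  2·4^4 + 2·4^2 + 2·4 + 2 = 554  −1 ⇒ G_2=553

ω^ω·2 + ω^2·2 + ω·2 + 2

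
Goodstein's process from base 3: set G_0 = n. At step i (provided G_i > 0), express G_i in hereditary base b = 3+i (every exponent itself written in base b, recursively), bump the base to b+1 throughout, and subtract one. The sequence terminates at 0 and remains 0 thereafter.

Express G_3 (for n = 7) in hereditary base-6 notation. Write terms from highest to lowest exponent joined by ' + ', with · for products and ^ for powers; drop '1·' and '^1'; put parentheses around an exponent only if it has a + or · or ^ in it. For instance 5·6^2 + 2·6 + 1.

6 + 3

G_0 = 7. HB_3(7) = 2·3 + 1. Bump = 9. G_1 = 8.
G_1 = 8. HB_4(8) = 2·4. Bump = 10. G_2 = 9.
G_2 = 9. HB_5(9) = 5 + 4. Bump = 10. G_3 = 9.
G_3 = 9. HB_6(9) = 6 + 3. Bump = 10. G_4 = 9.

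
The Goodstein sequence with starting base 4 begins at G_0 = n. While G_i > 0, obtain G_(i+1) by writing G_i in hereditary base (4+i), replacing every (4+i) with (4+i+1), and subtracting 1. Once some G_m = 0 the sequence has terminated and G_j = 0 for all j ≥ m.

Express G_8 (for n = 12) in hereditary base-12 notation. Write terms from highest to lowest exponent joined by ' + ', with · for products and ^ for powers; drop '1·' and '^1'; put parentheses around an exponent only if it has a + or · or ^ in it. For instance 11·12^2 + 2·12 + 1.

G_0 = 12. HB_4(12) = 3·4. Bump = 15. G_1 = 14.
G_1 = 14. HB_5(14) = 2·5 + 4. Bump = 16. G_2 = 15.
G_2 = 15. HB_6(15) = 2·6 + 3. Bump = 17. G_3 = 16.
G_3 = 16. HB_7(16) = 2·7 + 2. Bump = 18. G_4 = 17.
G_4 = 17. HB_8(17) = 2·8 + 1. Bump = 19. G_5 = 18.
G_5 = 18. HB_9(18) = 2·9. Bump = 20. G_6 = 19.
G_6 = 19. HB_10(19) = 10 + 9. Bump = 20. G_7 = 19.
G_7 = 19. HB_11(19) = 11 + 8. Bump = 20. G_8 = 19.

12 + 7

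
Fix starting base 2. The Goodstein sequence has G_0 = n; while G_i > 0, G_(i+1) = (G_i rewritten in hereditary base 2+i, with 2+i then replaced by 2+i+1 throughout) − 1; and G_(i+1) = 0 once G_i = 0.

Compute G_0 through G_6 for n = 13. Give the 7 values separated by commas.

G_0=13  [base 2] 2^(2 + 1) + 2^2 + 1  →[2↦3]→  3^(3 + 1) + 3^3 + 1 = 109  −1 ⇒ G_1=108
G_1=108  [base 3] 3^(3 + 1) + 3^3  →[3↦4]→  4^(4 + 1) + 4^4 = 1280  −1 ⇒ G_2=1279
G_2=1279  [base 4] 4^(4 + 1) + 3·4^3 + 3·4^2 + 3·4 + 3  →[4↦5]→  5^(5 + 1) + 3·5^3 + 3·5^2 + 3·5 + 3 = 16093  −1 ⇒ G_3=16092
G_3=16092  [base 5] 5^(5 + 1) + 3·5^3 + 3·5^2 + 3·5 + 2  →[5↦6]→  6^(6 + 1) + 3·6^3 + 3·6^2 + 3·6 + 2 = 280712  −1 ⇒ G_4=280711
G_4=280711  [base 6] 6^(6 + 1) + 3·6^3 + 3·6^2 + 3·6 + 1  →[6↦7]→  7^(7 + 1) + 3·7^3 + 3·7^2 + 3·7 + 1 = 5765999  −1 ⇒ G_5=5765998
G_5=5765998  [base 7] 7^(7 + 1) + 3·7^3 + 3·7^2 + 3·7  →[7↦8]→  8^(8 + 1) + 3·8^3 + 3·8^2 + 3·8 = 134219480  −1 ⇒ G_6=134219479

13, 108, 1279, 16092, 280711, 5765998, 134219479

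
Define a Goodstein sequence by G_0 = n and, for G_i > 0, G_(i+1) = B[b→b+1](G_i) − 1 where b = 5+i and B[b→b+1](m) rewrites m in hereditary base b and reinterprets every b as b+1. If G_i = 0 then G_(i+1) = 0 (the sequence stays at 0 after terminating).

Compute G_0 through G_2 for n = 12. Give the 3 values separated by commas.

step 0: 12 = 2·5 + 2; sub 6 for 5: 2·6 + 2; = 14; G_1 = 14−1 = 13
step 1: 13 = 2·6 + 1; sub 7 for 6: 2·7 + 1; = 15; G_2 = 15−1 = 14

12, 13, 14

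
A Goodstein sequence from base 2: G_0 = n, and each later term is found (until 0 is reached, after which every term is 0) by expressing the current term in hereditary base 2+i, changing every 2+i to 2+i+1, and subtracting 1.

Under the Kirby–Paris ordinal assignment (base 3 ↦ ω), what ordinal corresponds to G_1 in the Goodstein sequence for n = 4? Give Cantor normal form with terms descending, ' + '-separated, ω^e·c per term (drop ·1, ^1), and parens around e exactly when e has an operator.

step 0: 4 = 2^2; sub 3 for 2: 3^3; = 27; G_1 = 27−1 = 26
step 1: 26 = 2·3^2 + 2·3 + 2; sub 4 for 3: 2·4^2 + 2·4 + 2; = 42; G_2 = 42−1 = 41

ω^2·2 + ω·2 + 2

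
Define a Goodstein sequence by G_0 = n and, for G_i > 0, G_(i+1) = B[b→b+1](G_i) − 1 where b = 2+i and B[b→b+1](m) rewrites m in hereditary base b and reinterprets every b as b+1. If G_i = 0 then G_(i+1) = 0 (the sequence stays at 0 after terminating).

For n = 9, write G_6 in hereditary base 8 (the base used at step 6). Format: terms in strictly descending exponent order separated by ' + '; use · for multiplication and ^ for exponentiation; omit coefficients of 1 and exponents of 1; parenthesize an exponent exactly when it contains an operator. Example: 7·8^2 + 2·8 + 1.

3·8^8 + 3·8^3 + 3·8^2 + 2·8 + 7

i=0: 9 = 2^(2 + 1) + 1 (b=2); 2→3: 3^(3 + 1) + 1 = 82; 82−1 = 81
i=1: 81 = 3^(3 + 1) (b=3); 3→4: 4^(4 + 1) = 1024; 1024−1 = 1023
i=2: 1023 = 3·4^4 + 3·4^3 + 3·4^2 + 3·4 + 3 (b=4); 4→5: 3·5^5 + 3·5^3 + 3·5^2 + 3·5 + 3 = 9843; 9843−1 = 9842
i=3: 9842 = 3·5^5 + 3·5^3 + 3·5^2 + 3·5 + 2 (b=5); 5→6: 3·6^6 + 3·6^3 + 3·6^2 + 3·6 + 2 = 140744; 140744−1 = 140743
i=4: 140743 = 3·6^6 + 3·6^3 + 3·6^2 + 3·6 + 1 (b=6); 6→7: 3·7^7 + 3·7^3 + 3·7^2 + 3·7 + 1 = 2471827; 2471827−1 = 2471826
i=5: 2471826 = 3·7^7 + 3·7^3 + 3·7^2 + 3·7 (b=7); 7→8: 3·8^8 + 3·8^3 + 3·8^2 + 3·8 = 50333400; 50333400−1 = 50333399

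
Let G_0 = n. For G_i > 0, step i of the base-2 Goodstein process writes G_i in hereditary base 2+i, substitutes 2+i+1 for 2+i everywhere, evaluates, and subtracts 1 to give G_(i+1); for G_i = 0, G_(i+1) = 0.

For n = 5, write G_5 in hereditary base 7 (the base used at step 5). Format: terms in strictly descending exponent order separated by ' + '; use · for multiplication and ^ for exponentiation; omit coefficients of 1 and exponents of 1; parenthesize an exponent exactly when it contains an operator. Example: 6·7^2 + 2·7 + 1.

[0] 5 ≡ 2^2 + 1 (base 2). Lift 3: 28. −1: 27.
[1] 27 ≡ 3^3 (base 3). Lift 4: 256. −1: 255.
[2] 255 ≡ 3·4^3 + 3·4^2 + 3·4 + 3 (base 4). Lift 5: 468. −1: 467.
[3] 467 ≡ 3·5^3 + 3·5^2 + 3·5 + 2 (base 5). Lift 6: 776. −1: 775.
[4] 775 ≡ 3·6^3 + 3·6^2 + 3·6 + 1 (base 6). Lift 7: 1198. −1: 1197.
[5] 1197 ≡ 3·7^3 + 3·7^2 + 3·7 (base 7). Lift 8: 1752. −1: 1751.

3·7^3 + 3·7^2 + 3·7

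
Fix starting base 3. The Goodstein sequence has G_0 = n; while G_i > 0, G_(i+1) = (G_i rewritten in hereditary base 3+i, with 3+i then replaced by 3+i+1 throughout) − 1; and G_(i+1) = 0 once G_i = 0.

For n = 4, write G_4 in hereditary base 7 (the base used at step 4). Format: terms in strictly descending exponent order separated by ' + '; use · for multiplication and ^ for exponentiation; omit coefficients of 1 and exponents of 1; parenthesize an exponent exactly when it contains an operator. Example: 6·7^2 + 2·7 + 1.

(0) 4|_3 = 3 + 1 ↦ 4 + 1|_4 = 5 ⇒ 4
(1) 4|_4 = 4 ↦ 5|_5 = 5 ⇒ 4
(2) 4|_5 = 4 ↦ 4|_6 = 4 ⇒ 3
(3) 3|_6 = 3 ↦ 3|_7 = 3 ⇒ 2
(4) 2|_7 = 2 ↦ 2|_8 = 2 ⇒ 1

2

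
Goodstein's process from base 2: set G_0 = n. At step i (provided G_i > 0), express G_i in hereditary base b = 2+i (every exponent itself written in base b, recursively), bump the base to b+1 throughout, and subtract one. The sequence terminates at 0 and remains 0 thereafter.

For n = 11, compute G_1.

base 2: 11 = 2^(2 + 1) + 2 + 1; at 3: 3^(3 + 1) + 3 + 1 = 85; next = 84
base 3: 84 = 3^(3 + 1) + 3; at 4: 4^(4 + 1) + 4 = 1028; next = 1027

84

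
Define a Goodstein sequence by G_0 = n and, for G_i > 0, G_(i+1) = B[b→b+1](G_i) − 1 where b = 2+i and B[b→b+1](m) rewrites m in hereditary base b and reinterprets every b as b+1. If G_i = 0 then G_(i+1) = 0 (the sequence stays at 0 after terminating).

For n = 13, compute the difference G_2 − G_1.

base 2: 13 = 2^(2 + 1) + 2^2 + 1; at 3: 3^(3 + 1) + 3^3 + 1 = 109; next = 108
base 3: 108 = 3^(3 + 1) + 3^3; at 4: 4^(4 + 1) + 4^4 = 1280; next = 1279

1171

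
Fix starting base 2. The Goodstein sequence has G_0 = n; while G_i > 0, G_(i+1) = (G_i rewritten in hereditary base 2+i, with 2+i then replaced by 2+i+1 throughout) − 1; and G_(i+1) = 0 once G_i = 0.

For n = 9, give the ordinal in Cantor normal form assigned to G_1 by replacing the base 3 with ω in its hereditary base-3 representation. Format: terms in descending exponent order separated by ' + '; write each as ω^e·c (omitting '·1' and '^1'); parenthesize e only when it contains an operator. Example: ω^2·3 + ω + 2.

G_0 = 9. HB_2(9) = 2^(2 + 1) + 1. Bump = 82. G_1 = 81.
G_1 = 81. HB_3(81) = 3^(3 + 1). Bump = 1024. G_2 = 1023.

ω^(ω + 1)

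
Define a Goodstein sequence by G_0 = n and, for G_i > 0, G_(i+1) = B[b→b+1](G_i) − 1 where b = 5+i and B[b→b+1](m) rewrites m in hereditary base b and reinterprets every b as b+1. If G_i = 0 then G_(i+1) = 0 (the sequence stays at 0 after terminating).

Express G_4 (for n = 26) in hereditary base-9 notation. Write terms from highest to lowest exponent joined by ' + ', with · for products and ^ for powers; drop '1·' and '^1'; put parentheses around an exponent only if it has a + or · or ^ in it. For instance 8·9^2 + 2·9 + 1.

6·9 + 4

[0] 26 ≡ 5^2 + 1 (base 5). Lift 6: 37. −1: 36.
[1] 36 ≡ 6^2 (base 6). Lift 7: 49. −1: 48.
[2] 48 ≡ 6·7 + 6 (base 7). Lift 8: 54. −1: 53.
[3] 53 ≡ 6·8 + 5 (base 8). Lift 9: 59. −1: 58.
[4] 58 ≡ 6·9 + 4 (base 9). Lift 10: 64. −1: 63.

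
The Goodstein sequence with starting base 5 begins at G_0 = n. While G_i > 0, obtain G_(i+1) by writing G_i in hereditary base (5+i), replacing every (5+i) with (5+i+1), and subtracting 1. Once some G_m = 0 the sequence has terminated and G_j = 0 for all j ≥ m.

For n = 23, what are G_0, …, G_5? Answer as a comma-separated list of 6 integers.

(0) 23|_5 = 4·5 + 3 ↦ 4·6 + 3|_6 = 27 ⇒ 26
(1) 26|_6 = 4·6 + 2 ↦ 4·7 + 2|_7 = 30 ⇒ 29
(2) 29|_7 = 4·7 + 1 ↦ 4·8 + 1|_8 = 33 ⇒ 32
(3) 32|_8 = 4·8 ↦ 4·9|_9 = 36 ⇒ 35
(4) 35|_9 = 3·9 + 8 ↦ 3·10 + 8|_10 = 38 ⇒ 37

23, 26, 29, 32, 35, 37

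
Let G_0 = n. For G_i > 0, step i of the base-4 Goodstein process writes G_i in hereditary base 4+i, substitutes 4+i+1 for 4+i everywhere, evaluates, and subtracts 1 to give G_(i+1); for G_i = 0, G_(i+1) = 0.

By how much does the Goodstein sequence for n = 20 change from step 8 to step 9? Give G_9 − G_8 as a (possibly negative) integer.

20 —HB4→ 4^2 + 4 —bump→ 5^2 + 5 = 30 —(−1)→ 29
29 —HB5→ 5^2 + 4 —bump→ 6^2 + 4 = 40 —(−1)→ 39
39 —HB6→ 6^2 + 3 —bump→ 7^2 + 3 = 52 —(−1)→ 51
51 —HB7→ 7^2 + 2 —bump→ 8^2 + 2 = 66 —(−1)→ 65
65 —HB8→ 8^2 + 1 —bump→ 9^2 + 1 = 82 —(−1)→ 81
81 —HB9→ 9^2 —bump→ 10^2 = 100 —(−1)→ 99
99 —HB10→ 9·10 + 9 —bump→ 9·11 + 9 = 108 —(−1)→ 107
107 —HB11→ 9·11 + 8 —bump→ 9·12 + 8 = 116 —(−1)→ 115
115 —HB12→ 9·12 + 7 —bump→ 9·13 + 7 = 124 —(−1)→ 123

8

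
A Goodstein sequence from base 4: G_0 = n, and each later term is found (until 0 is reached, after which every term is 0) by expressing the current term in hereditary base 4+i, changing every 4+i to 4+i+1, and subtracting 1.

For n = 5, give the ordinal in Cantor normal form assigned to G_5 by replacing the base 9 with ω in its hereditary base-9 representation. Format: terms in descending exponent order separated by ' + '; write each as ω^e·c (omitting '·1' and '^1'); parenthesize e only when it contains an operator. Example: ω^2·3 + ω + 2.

step 0: 5 = 4 + 1; sub 5 for 4: 5 + 1; = 6; G_1 = 6−1 = 5
step 1: 5 = 5; sub 6 for 5: 6; = 6; G_2 = 6−1 = 5
step 2: 5 = 5; sub 7 for 6: 5; = 5; G_3 = 5−1 = 4
step 3: 4 = 4; sub 8 for 7: 4; = 4; G_4 = 4−1 = 3
step 4: 3 = 3; sub 9 for 8: 3; = 3; G_5 = 3−1 = 2
step 5: 2 = 2; sub 10 for 9: 2; = 2; G_6 = 2−1 = 1

2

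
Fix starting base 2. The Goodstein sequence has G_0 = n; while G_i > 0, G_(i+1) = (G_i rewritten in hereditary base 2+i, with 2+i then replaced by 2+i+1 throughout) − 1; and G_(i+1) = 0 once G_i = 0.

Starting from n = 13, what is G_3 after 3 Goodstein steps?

i=0: 13 = 2^(2 + 1) + 2^2 + 1 (b=2); 2→3: 3^(3 + 1) + 3^3 + 1 = 109; 109−1 = 108
i=1: 108 = 3^(3 + 1) + 3^3 (b=3); 3→4: 4^(4 + 1) + 4^4 = 1280; 1280−1 = 1279
i=2: 1279 = 4^(4 + 1) + 3·4^3 + 3·4^2 + 3·4 + 3 (b=4); 4→5: 5^(5 + 1) + 3·5^3 + 3·5^2 + 3·5 + 3 = 16093; 16093−1 = 16092

16092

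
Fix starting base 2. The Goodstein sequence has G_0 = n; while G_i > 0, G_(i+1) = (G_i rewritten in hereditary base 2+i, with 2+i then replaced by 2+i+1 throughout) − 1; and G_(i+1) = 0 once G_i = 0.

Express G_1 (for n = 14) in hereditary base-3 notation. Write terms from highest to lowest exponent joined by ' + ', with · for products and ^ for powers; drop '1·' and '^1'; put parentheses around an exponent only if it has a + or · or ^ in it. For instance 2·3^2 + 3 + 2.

(0) 14|_2 = 2^(2 + 1) + 2^2 + 2 ↦ 3^(3 + 1) + 3^3 + 3|_3 = 111 ⇒ 110
(1) 110|_3 = 3^(3 + 1) + 3^3 + 2 ↦ 4^(4 + 1) + 4^4 + 2|_4 = 1282 ⇒ 1281

3^(3 + 1) + 3^3 + 2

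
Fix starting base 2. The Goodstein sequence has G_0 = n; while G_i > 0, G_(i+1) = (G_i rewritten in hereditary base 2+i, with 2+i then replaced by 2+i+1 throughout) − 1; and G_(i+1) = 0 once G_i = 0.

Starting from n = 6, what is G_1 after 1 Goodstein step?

29

step 0: 6 = 2^2 + 2; sub 3 for 2: 3^3 + 3; = 30; G_1 = 30−1 = 29
step 1: 29 = 3^3 + 2; sub 4 for 3: 4^4 + 2; = 258; G_2 = 258−1 = 257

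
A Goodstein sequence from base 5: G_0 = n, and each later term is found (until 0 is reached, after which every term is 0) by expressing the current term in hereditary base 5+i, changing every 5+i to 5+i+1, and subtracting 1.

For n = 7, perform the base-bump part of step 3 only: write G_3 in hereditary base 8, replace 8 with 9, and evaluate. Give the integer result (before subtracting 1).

7 —HB5→ 5 + 2 —bump→ 6 + 2 = 8 —(−1)→ 7
7 —HB6→ 6 + 1 —bump→ 7 + 1 = 8 —(−1)→ 7
7 —HB7→ 7 —bump→ 8 = 8 —(−1)→ 7
7 —HB8→ 7 —bump→ 7 = 7 —(−1)→ 6

7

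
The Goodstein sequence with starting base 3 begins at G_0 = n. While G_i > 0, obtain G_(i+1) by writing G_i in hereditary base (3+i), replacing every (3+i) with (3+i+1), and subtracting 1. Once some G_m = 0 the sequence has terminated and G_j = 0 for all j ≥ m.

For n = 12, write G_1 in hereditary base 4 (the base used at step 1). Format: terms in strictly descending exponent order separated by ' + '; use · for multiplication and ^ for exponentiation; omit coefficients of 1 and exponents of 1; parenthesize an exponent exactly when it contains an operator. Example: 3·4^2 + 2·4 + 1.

4^2 + 3

12 —HB3→ 3^2 + 3 —bump→ 4^2 + 4 = 20 —(−1)→ 19
19 —HB4→ 4^2 + 3 —bump→ 5^2 + 3 = 28 —(−1)→ 27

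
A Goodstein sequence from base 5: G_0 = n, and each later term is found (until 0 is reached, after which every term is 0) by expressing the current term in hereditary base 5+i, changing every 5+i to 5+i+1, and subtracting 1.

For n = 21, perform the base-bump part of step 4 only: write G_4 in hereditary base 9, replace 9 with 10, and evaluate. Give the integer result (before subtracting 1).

34

G_0=21  [base 5] 4·5 + 1  →[5↦6]→  4·6 + 1 = 25  −1 ⇒ G_1=24
G_1=24  [base 6] 4·6  →[6↦7]→  4·7 = 28  −1 ⇒ G_2=27
G_2=27  [base 7] 3·7 + 6  →[7↦8]→  3·8 + 6 = 30  −1 ⇒ G_3=29
G_3=29  [base 8] 3·8 + 5  →[8↦9]→  3·9 + 5 = 32  −1 ⇒ G_4=31
G_4=31  [base 9] 3·9 + 4  →[9↦10]→  3·10 + 4 = 34  −1 ⇒ G_5=33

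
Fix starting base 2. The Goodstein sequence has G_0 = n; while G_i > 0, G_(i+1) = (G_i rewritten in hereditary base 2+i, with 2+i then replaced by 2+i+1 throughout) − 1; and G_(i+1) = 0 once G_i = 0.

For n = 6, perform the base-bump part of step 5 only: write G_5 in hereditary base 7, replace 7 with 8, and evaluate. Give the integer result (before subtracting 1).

187244

(0) 6|_2 = 2^2 + 2 ↦ 3^3 + 3|_3 = 30 ⇒ 29
(1) 29|_3 = 3^3 + 2 ↦ 4^4 + 2|_4 = 258 ⇒ 257
(2) 257|_4 = 4^4 + 1 ↦ 5^5 + 1|_5 = 3126 ⇒ 3125
(3) 3125|_5 = 5^5 ↦ 6^6|_6 = 46656 ⇒ 46655
(4) 46655|_6 = 5·6^5 + 5·6^4 + 5·6^3 + 5·6^2 + 5·6 + 5 ↦ 5·7^5 + 5·7^4 + 5·7^3 + 5·7^2 + 5·7 + 5|_7 = 98040 ⇒ 98039
(5) 98039|_7 = 5·7^5 + 5·7^4 + 5·7^3 + 5·7^2 + 5·7 + 4 ↦ 5·8^5 + 5·8^4 + 5·8^3 + 5·8^2 + 5·8 + 4|_8 = 187244 ⇒ 187243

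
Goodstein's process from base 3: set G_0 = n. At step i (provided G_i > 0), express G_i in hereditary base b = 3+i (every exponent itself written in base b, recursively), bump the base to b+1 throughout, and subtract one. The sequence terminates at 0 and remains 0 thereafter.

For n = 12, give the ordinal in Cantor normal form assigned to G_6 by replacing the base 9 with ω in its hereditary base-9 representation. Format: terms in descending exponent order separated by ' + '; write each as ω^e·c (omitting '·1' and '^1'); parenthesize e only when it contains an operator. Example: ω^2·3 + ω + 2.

12 —HB3→ 3^2 + 3 —bump→ 4^2 + 4 = 20 —(−1)→ 19
19 —HB4→ 4^2 + 3 —bump→ 5^2 + 3 = 28 —(−1)→ 27
27 —HB5→ 5^2 + 2 —bump→ 6^2 + 2 = 38 —(−1)→ 37
37 —HB6→ 6^2 + 1 —bump→ 7^2 + 1 = 50 —(−1)→ 49
49 —HB7→ 7^2 —bump→ 8^2 = 64 —(−1)→ 63
63 —HB8→ 7·8 + 7 —bump→ 7·9 + 7 = 70 —(−1)→ 69

ω·7 + 6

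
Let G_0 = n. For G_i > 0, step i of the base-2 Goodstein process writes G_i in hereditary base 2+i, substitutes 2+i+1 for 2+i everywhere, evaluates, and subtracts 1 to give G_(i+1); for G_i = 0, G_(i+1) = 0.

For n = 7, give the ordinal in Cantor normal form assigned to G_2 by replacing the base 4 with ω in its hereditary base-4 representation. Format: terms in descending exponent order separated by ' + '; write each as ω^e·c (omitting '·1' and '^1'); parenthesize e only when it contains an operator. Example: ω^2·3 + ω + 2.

ω^ω + 3

[0] 7 ≡ 2^2 + 2 + 1 (base 2). Lift 3: 31. −1: 30.
[1] 30 ≡ 3^3 + 3 (base 3). Lift 4: 260. −1: 259.
[2] 259 ≡ 4^4 + 3 (base 4). Lift 5: 3128. −1: 3127.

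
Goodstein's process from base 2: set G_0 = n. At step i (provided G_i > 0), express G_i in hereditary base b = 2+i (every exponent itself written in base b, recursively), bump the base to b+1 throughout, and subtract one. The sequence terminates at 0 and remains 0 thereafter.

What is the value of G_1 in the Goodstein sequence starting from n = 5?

27

[0] 5 ≡ 2^2 + 1 (base 2). Lift 3: 28. −1: 27.
[1] 27 ≡ 3^3 (base 3). Lift 4: 256. −1: 255.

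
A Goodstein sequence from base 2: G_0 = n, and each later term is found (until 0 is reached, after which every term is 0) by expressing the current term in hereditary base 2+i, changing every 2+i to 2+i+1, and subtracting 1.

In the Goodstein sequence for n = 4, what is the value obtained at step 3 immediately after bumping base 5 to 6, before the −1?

[0] 4 ≡ 2^2 (base 2). Lift 3: 27. −1: 26.
[1] 26 ≡ 2·3^2 + 2·3 + 2 (base 3). Lift 4: 42. −1: 41.
[2] 41 ≡ 2·4^2 + 2·4 + 1 (base 4). Lift 5: 61. −1: 60.
[3] 60 ≡ 2·5^2 + 2·5 (base 5). Lift 6: 84. −1: 83.

84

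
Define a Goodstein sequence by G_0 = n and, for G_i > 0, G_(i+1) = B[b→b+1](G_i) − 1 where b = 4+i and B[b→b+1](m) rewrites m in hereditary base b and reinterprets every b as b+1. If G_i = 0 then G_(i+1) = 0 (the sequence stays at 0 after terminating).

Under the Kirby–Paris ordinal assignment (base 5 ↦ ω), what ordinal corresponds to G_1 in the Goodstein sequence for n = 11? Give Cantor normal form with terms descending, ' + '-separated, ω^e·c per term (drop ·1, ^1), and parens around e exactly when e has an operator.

ω·2 + 2

base 4: 11 = 2·4 + 3; at 5: 2·5 + 3 = 13; next = 12
base 5: 12 = 2·5 + 2; at 6: 2·6 + 2 = 14; next = 13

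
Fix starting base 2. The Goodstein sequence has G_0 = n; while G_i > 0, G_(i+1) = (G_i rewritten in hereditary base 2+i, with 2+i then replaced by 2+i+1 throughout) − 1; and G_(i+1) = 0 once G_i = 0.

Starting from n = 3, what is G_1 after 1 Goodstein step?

3

3 —HB2→ 2 + 1 —bump→ 3 + 1 = 4 —(−1)→ 3
3 —HB3→ 3 —bump→ 4 = 4 —(−1)→ 3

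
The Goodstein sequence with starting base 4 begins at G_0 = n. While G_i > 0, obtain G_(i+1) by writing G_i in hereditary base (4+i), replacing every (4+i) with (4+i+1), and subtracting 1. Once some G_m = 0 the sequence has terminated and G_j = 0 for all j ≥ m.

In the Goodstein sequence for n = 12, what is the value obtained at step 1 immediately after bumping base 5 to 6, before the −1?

(0) 12|_4 = 3·4 ↦ 3·5|_5 = 15 ⇒ 14
(1) 14|_5 = 2·5 + 4 ↦ 2·6 + 4|_6 = 16 ⇒ 15

16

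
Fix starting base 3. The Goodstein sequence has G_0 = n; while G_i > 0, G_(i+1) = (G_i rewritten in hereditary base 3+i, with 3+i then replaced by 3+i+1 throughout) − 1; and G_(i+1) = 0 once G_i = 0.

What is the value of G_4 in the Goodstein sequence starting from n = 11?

39

i=0: 11 = 3^2 + 2 (b=3); 3→4: 4^2 + 2 = 18; 18−1 = 17
i=1: 17 = 4^2 + 1 (b=4); 4→5: 5^2 + 1 = 26; 26−1 = 25
i=2: 25 = 5^2 (b=5); 5→6: 6^2 = 36; 36−1 = 35
i=3: 35 = 5·6 + 5 (b=6); 6→7: 5·7 + 5 = 40; 40−1 = 39
i=4: 39 = 5·7 + 4 (b=7); 7→8: 5·8 + 4 = 44; 44−1 = 43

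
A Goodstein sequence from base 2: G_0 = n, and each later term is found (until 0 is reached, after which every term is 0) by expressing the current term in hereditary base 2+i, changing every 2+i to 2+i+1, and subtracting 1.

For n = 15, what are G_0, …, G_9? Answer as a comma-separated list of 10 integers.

i=0: 15 = 2^(2 + 1) + 2^2 + 2 + 1 (b=2); 2→3: 3^(3 + 1) + 3^3 + 3 + 1 = 112; 112−1 = 111
i=1: 111 = 3^(3 + 1) + 3^3 + 3 (b=3); 3→4: 4^(4 + 1) + 4^4 + 4 = 1284; 1284−1 = 1283
i=2: 1283 = 4^(4 + 1) + 4^4 + 3 (b=4); 4→5: 5^(5 + 1) + 5^5 + 3 = 18753; 18753−1 = 18752
i=3: 18752 = 5^(5 + 1) + 5^5 + 2 (b=5); 5→6: 6^(6 + 1) + 6^6 + 2 = 326594; 326594−1 = 326593
i=4: 326593 = 6^(6 + 1) + 6^6 + 1 (b=6); 6→7: 7^(7 + 1) + 7^7 + 1 = 6588345; 6588345−1 = 6588344
i=5: 6588344 = 7^(7 + 1) + 7^7 (b=7); 7→8: 8^(8 + 1) + 8^8 = 150994944; 150994944−1 = 150994943
i=6: 150994943 = 8^(8 + 1) + 7·8^7 + 7·8^6 + 7·8^5 + 7·8^4 + 7·8^3 + 7·8^2 + 7·8 + 7 (b=8); 8→9: 9^(9 + 1) + 7·9^7 + 7·9^6 + 7·9^5 + 7·9^4 + 7·9^3 + 7·9^2 + 7·9 + 7 = 3524450281; 3524450281−1 = 3524450280
i=7: 3524450280 = 9^(9 + 1) + 7·9^7 + 7·9^6 + 7·9^5 + 7·9^4 + 7·9^3 + 7·9^2 + 7·9 + 6 (b=9); 9→10: 10^(10 + 1) + 7·10^7 + 7·10^6 + 7·10^5 + 7·10^4 + 7·10^3 + 7·10^2 + 7·10 + 6 = 100077777776; 100077777776−1 = 100077777775
i=8: 100077777775 = 10^(10 + 1) + 7·10^7 + 7·10^6 + 7·10^5 + 7·10^4 + 7·10^3 + 7·10^2 + 7·10 + 5 (b=10); 10→11: 11^(11 + 1) + 7·11^7 + 7·11^6 + 7·11^5 + 7·11^4 + 7·11^3 + 7·11^2 + 7·11 + 5 = 3138578427935; 3138578427935−1 = 3138578427934

15, 111, 1283, 18752, 326593, 6588344, 150994943, 3524450280, 100077777775, 3138578427934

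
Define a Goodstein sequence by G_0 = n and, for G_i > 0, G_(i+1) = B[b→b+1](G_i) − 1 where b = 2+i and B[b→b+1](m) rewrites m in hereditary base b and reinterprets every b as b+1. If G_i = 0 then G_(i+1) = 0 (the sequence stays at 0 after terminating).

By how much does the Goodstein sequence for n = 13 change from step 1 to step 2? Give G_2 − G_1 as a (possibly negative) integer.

base 2: 13 = 2^(2 + 1) + 2^2 + 1; at 3: 3^(3 + 1) + 3^3 + 1 = 109; next = 108
base 3: 108 = 3^(3 + 1) + 3^3; at 4: 4^(4 + 1) + 4^4 = 1280; next = 1279

1171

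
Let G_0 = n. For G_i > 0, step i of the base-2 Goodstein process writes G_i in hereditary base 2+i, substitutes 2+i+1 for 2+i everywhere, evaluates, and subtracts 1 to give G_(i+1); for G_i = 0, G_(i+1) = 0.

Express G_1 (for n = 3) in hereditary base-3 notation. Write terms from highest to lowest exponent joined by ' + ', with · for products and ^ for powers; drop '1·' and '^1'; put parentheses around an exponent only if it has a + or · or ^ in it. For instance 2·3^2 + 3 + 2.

3

[0] 3 ≡ 2 + 1 (base 2). Lift 3: 4. −1: 3.
[1] 3 ≡ 3 (base 3). Lift 4: 4. −1: 3.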